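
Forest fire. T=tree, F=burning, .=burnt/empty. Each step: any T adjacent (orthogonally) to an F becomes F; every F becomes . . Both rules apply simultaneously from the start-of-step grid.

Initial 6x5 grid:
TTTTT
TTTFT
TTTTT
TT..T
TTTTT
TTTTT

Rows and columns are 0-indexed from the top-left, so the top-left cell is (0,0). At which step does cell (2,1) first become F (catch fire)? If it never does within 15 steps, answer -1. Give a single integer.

Step 1: cell (2,1)='T' (+4 fires, +1 burnt)
Step 2: cell (2,1)='T' (+5 fires, +4 burnt)
Step 3: cell (2,1)='F' (+4 fires, +5 burnt)
  -> target ignites at step 3
Step 4: cell (2,1)='.' (+4 fires, +4 burnt)
Step 5: cell (2,1)='.' (+4 fires, +4 burnt)
Step 6: cell (2,1)='.' (+4 fires, +4 burnt)
Step 7: cell (2,1)='.' (+2 fires, +4 burnt)
Step 8: cell (2,1)='.' (+0 fires, +2 burnt)
  fire out at step 8

3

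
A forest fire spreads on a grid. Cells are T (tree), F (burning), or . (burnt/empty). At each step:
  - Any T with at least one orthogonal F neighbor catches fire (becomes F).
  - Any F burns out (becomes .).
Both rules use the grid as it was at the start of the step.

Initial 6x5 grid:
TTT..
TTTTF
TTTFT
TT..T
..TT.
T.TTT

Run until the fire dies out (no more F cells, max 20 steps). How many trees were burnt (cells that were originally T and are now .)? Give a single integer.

Step 1: +3 fires, +2 burnt (F count now 3)
Step 2: +3 fires, +3 burnt (F count now 3)
Step 3: +4 fires, +3 burnt (F count now 4)
Step 4: +3 fires, +4 burnt (F count now 3)
Step 5: +1 fires, +3 burnt (F count now 1)
Step 6: +0 fires, +1 burnt (F count now 0)
Fire out after step 6
Initially T: 20, now '.': 24
Total burnt (originally-T cells now '.'): 14

Answer: 14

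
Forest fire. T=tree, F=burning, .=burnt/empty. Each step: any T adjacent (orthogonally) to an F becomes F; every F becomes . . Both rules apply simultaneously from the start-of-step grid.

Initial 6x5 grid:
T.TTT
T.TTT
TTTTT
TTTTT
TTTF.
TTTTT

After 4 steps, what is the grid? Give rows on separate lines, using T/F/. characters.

Step 1: 3 trees catch fire, 1 burn out
  T.TTT
  T.TTT
  TTTTT
  TTTFT
  TTF..
  TTTFT
Step 2: 6 trees catch fire, 3 burn out
  T.TTT
  T.TTT
  TTTFT
  TTF.F
  TF...
  TTF.F
Step 3: 6 trees catch fire, 6 burn out
  T.TTT
  T.TFT
  TTF.F
  TF...
  F....
  TF...
Step 4: 6 trees catch fire, 6 burn out
  T.TFT
  T.F.F
  TF...
  F....
  .....
  F....

T.TFT
T.F.F
TF...
F....
.....
F....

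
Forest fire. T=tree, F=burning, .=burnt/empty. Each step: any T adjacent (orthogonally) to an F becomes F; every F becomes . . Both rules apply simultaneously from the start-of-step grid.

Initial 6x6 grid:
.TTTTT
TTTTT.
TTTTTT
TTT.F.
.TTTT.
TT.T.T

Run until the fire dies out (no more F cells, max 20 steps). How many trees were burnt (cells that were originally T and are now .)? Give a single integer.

Step 1: +2 fires, +1 burnt (F count now 2)
Step 2: +4 fires, +2 burnt (F count now 4)
Step 3: +5 fires, +4 burnt (F count now 5)
Step 4: +6 fires, +5 burnt (F count now 6)
Step 5: +5 fires, +6 burnt (F count now 5)
Step 6: +4 fires, +5 burnt (F count now 4)
Step 7: +0 fires, +4 burnt (F count now 0)
Fire out after step 7
Initially T: 27, now '.': 35
Total burnt (originally-T cells now '.'): 26

Answer: 26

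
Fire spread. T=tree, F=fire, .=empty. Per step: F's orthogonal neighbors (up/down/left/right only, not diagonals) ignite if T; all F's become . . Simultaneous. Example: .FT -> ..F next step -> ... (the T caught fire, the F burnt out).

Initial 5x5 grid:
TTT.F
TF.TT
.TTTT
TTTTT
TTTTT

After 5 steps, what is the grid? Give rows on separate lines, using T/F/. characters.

Step 1: 4 trees catch fire, 2 burn out
  TFT..
  F..TF
  .FTTT
  TTTTT
  TTTTT
Step 2: 6 trees catch fire, 4 burn out
  F.F..
  ...F.
  ..FTF
  TFTTT
  TTTTT
Step 3: 5 trees catch fire, 6 burn out
  .....
  .....
  ...F.
  F.FTF
  TFTTT
Step 4: 4 trees catch fire, 5 burn out
  .....
  .....
  .....
  ...F.
  F.FTF
Step 5: 1 trees catch fire, 4 burn out
  .....
  .....
  .....
  .....
  ...F.

.....
.....
.....
.....
...F.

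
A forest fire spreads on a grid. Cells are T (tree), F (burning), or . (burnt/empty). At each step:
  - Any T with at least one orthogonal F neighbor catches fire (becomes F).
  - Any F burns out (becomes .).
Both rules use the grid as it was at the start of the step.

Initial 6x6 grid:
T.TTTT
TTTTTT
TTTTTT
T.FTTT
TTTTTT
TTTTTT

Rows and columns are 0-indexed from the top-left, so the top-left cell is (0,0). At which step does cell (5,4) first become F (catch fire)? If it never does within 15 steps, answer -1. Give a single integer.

Step 1: cell (5,4)='T' (+3 fires, +1 burnt)
Step 2: cell (5,4)='T' (+7 fires, +3 burnt)
Step 3: cell (5,4)='T' (+10 fires, +7 burnt)
Step 4: cell (5,4)='F' (+8 fires, +10 burnt)
  -> target ignites at step 4
Step 5: cell (5,4)='.' (+4 fires, +8 burnt)
Step 6: cell (5,4)='.' (+1 fires, +4 burnt)
Step 7: cell (5,4)='.' (+0 fires, +1 burnt)
  fire out at step 7

4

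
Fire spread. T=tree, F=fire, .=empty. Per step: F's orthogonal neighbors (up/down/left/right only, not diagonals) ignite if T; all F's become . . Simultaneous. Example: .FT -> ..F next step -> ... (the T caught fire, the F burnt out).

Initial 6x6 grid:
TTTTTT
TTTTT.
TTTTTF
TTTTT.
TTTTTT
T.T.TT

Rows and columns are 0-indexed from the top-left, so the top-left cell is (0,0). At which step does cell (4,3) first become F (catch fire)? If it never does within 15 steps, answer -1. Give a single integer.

Step 1: cell (4,3)='T' (+1 fires, +1 burnt)
Step 2: cell (4,3)='T' (+3 fires, +1 burnt)
Step 3: cell (4,3)='T' (+5 fires, +3 burnt)
Step 4: cell (4,3)='F' (+8 fires, +5 burnt)
  -> target ignites at step 4
Step 5: cell (4,3)='.' (+6 fires, +8 burnt)
Step 6: cell (4,3)='.' (+5 fires, +6 burnt)
Step 7: cell (4,3)='.' (+2 fires, +5 burnt)
Step 8: cell (4,3)='.' (+1 fires, +2 burnt)
Step 9: cell (4,3)='.' (+0 fires, +1 burnt)
  fire out at step 9

4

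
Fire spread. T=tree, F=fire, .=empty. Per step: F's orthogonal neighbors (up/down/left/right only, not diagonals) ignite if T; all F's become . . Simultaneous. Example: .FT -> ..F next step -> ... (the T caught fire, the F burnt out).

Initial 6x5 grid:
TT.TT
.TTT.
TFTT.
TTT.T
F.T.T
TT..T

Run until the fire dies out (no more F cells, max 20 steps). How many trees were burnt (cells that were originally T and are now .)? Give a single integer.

Step 1: +6 fires, +2 burnt (F count now 6)
Step 2: +5 fires, +6 burnt (F count now 5)
Step 3: +3 fires, +5 burnt (F count now 3)
Step 4: +1 fires, +3 burnt (F count now 1)
Step 5: +1 fires, +1 burnt (F count now 1)
Step 6: +0 fires, +1 burnt (F count now 0)
Fire out after step 6
Initially T: 19, now '.': 27
Total burnt (originally-T cells now '.'): 16

Answer: 16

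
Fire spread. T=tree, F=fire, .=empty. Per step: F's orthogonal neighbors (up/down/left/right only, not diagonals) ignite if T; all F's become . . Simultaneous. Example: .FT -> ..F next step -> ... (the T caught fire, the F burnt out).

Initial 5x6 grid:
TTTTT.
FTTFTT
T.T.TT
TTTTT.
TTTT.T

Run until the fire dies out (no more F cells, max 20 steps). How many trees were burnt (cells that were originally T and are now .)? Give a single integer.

Answer: 22

Derivation:
Step 1: +6 fires, +2 burnt (F count now 6)
Step 2: +7 fires, +6 burnt (F count now 7)
Step 3: +5 fires, +7 burnt (F count now 5)
Step 4: +3 fires, +5 burnt (F count now 3)
Step 5: +1 fires, +3 burnt (F count now 1)
Step 6: +0 fires, +1 burnt (F count now 0)
Fire out after step 6
Initially T: 23, now '.': 29
Total burnt (originally-T cells now '.'): 22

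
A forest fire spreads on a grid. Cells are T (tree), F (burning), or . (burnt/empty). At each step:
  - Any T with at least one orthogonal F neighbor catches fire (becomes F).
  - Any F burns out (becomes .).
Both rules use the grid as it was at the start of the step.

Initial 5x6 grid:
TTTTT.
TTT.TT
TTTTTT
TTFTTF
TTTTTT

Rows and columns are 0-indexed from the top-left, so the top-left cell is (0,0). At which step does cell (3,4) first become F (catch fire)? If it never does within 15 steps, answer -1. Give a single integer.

Step 1: cell (3,4)='F' (+7 fires, +2 burnt)
  -> target ignites at step 1
Step 2: cell (3,4)='.' (+9 fires, +7 burnt)
Step 3: cell (3,4)='.' (+5 fires, +9 burnt)
Step 4: cell (3,4)='.' (+4 fires, +5 burnt)
Step 5: cell (3,4)='.' (+1 fires, +4 burnt)
Step 6: cell (3,4)='.' (+0 fires, +1 burnt)
  fire out at step 6

1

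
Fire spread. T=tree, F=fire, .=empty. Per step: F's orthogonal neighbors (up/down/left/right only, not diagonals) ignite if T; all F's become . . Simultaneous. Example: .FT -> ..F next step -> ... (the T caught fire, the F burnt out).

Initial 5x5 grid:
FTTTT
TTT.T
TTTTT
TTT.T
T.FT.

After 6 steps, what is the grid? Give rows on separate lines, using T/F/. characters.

Step 1: 4 trees catch fire, 2 burn out
  .FTTT
  FTT.T
  TTTTT
  TTF.T
  T..F.
Step 2: 5 trees catch fire, 4 burn out
  ..FTT
  .FT.T
  FTFTT
  TF..T
  T....
Step 3: 5 trees catch fire, 5 burn out
  ...FT
  ..F.T
  .F.FT
  F...T
  T....
Step 4: 3 trees catch fire, 5 burn out
  ....F
  ....T
  ....F
  ....T
  F....
Step 5: 2 trees catch fire, 3 burn out
  .....
  ....F
  .....
  ....F
  .....
Step 6: 0 trees catch fire, 2 burn out
  .....
  .....
  .....
  .....
  .....

.....
.....
.....
.....
.....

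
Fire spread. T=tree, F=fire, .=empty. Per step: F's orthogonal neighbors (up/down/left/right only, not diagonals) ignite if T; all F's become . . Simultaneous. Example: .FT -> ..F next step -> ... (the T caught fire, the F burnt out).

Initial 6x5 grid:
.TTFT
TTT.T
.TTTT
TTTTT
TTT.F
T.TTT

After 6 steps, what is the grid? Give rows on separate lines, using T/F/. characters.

Step 1: 4 trees catch fire, 2 burn out
  .TF.F
  TTT.T
  .TTTT
  TTTTF
  TTT..
  T.TTF
Step 2: 6 trees catch fire, 4 burn out
  .F...
  TTF.F
  .TTTF
  TTTF.
  TTT..
  T.TF.
Step 3: 5 trees catch fire, 6 burn out
  .....
  TF...
  .TFF.
  TTF..
  TTT..
  T.F..
Step 4: 4 trees catch fire, 5 burn out
  .....
  F....
  .F...
  TF...
  TTF..
  T....
Step 5: 2 trees catch fire, 4 burn out
  .....
  .....
  .....
  F....
  TF...
  T....
Step 6: 1 trees catch fire, 2 burn out
  .....
  .....
  .....
  .....
  F....
  T....

.....
.....
.....
.....
F....
T....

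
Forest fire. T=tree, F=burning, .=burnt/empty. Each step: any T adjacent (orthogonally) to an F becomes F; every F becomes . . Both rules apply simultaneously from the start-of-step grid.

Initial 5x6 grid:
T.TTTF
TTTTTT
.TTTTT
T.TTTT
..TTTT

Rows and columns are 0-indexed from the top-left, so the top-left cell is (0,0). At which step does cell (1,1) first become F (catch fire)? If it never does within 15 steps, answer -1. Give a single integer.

Step 1: cell (1,1)='T' (+2 fires, +1 burnt)
Step 2: cell (1,1)='T' (+3 fires, +2 burnt)
Step 3: cell (1,1)='T' (+4 fires, +3 burnt)
Step 4: cell (1,1)='T' (+4 fires, +4 burnt)
Step 5: cell (1,1)='F' (+4 fires, +4 burnt)
  -> target ignites at step 5
Step 6: cell (1,1)='.' (+4 fires, +4 burnt)
Step 7: cell (1,1)='.' (+2 fires, +4 burnt)
Step 8: cell (1,1)='.' (+0 fires, +2 burnt)
  fire out at step 8

5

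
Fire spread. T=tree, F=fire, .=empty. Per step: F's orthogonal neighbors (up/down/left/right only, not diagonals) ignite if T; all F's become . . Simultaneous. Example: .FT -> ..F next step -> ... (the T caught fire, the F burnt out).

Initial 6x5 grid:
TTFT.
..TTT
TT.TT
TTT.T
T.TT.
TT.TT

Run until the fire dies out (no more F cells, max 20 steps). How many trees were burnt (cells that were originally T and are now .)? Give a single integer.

Answer: 9

Derivation:
Step 1: +3 fires, +1 burnt (F count now 3)
Step 2: +2 fires, +3 burnt (F count now 2)
Step 3: +2 fires, +2 burnt (F count now 2)
Step 4: +1 fires, +2 burnt (F count now 1)
Step 5: +1 fires, +1 burnt (F count now 1)
Step 6: +0 fires, +1 burnt (F count now 0)
Fire out after step 6
Initially T: 21, now '.': 18
Total burnt (originally-T cells now '.'): 9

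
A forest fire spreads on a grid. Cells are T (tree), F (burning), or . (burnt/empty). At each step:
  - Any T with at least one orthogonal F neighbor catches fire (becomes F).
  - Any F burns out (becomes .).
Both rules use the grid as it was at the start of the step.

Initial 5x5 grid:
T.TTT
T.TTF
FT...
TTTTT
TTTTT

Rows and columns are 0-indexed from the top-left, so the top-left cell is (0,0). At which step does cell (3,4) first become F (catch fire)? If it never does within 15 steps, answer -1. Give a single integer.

Step 1: cell (3,4)='T' (+5 fires, +2 burnt)
Step 2: cell (3,4)='T' (+5 fires, +5 burnt)
Step 3: cell (3,4)='T' (+3 fires, +5 burnt)
Step 4: cell (3,4)='T' (+2 fires, +3 burnt)
Step 5: cell (3,4)='F' (+2 fires, +2 burnt)
  -> target ignites at step 5
Step 6: cell (3,4)='.' (+1 fires, +2 burnt)
Step 7: cell (3,4)='.' (+0 fires, +1 burnt)
  fire out at step 7

5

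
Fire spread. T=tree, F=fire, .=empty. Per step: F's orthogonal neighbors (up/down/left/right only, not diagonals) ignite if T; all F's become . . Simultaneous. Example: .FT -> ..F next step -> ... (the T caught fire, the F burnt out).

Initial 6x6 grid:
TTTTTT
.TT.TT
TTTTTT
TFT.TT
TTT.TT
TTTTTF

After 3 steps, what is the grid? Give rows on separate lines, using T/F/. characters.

Step 1: 6 trees catch fire, 2 burn out
  TTTTTT
  .TT.TT
  TFTTTT
  F.F.TT
  TFT.TF
  TTTTF.
Step 2: 9 trees catch fire, 6 burn out
  TTTTTT
  .FT.TT
  F.FTTT
  ....TF
  F.F.F.
  TFTF..
Step 3: 7 trees catch fire, 9 burn out
  TFTTTT
  ..F.TT
  ...FTF
  ....F.
  ......
  F.F...

TFTTTT
..F.TT
...FTF
....F.
......
F.F...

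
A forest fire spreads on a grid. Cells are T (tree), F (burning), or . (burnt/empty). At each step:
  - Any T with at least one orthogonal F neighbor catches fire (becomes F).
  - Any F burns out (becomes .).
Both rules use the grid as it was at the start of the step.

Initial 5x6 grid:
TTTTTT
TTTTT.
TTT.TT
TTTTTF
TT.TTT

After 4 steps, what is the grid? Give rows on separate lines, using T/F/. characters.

Step 1: 3 trees catch fire, 1 burn out
  TTTTTT
  TTTTT.
  TTT.TF
  TTTTF.
  TT.TTF
Step 2: 3 trees catch fire, 3 burn out
  TTTTTT
  TTTTT.
  TTT.F.
  TTTF..
  TT.TF.
Step 3: 3 trees catch fire, 3 burn out
  TTTTTT
  TTTTF.
  TTT...
  TTF...
  TT.F..
Step 4: 4 trees catch fire, 3 burn out
  TTTTFT
  TTTF..
  TTF...
  TF....
  TT....

TTTTFT
TTTF..
TTF...
TF....
TT....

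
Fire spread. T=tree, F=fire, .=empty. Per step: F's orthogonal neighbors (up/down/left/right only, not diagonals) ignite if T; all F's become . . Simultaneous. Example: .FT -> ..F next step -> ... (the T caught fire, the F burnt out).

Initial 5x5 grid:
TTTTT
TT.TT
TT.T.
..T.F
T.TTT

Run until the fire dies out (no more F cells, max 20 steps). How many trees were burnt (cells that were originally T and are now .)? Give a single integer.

Step 1: +1 fires, +1 burnt (F count now 1)
Step 2: +1 fires, +1 burnt (F count now 1)
Step 3: +1 fires, +1 burnt (F count now 1)
Step 4: +1 fires, +1 burnt (F count now 1)
Step 5: +0 fires, +1 burnt (F count now 0)
Fire out after step 5
Initially T: 17, now '.': 12
Total burnt (originally-T cells now '.'): 4

Answer: 4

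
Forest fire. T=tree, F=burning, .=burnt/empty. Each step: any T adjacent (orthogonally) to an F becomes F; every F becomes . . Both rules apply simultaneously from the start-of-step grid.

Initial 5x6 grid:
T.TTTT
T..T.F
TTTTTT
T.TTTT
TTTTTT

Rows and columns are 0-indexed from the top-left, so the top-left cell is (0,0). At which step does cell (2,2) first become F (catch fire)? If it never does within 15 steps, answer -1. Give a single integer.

Step 1: cell (2,2)='T' (+2 fires, +1 burnt)
Step 2: cell (2,2)='T' (+3 fires, +2 burnt)
Step 3: cell (2,2)='T' (+4 fires, +3 burnt)
Step 4: cell (2,2)='F' (+5 fires, +4 burnt)
  -> target ignites at step 4
Step 5: cell (2,2)='.' (+3 fires, +5 burnt)
Step 6: cell (2,2)='.' (+2 fires, +3 burnt)
Step 7: cell (2,2)='.' (+3 fires, +2 burnt)
Step 8: cell (2,2)='.' (+2 fires, +3 burnt)
Step 9: cell (2,2)='.' (+0 fires, +2 burnt)
  fire out at step 9

4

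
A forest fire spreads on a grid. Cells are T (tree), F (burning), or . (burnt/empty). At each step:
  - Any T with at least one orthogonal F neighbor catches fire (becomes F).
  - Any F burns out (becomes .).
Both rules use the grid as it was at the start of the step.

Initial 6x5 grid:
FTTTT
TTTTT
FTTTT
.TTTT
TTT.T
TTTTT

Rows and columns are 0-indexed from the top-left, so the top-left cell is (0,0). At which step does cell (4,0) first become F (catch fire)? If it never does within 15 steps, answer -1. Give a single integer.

Step 1: cell (4,0)='T' (+3 fires, +2 burnt)
Step 2: cell (4,0)='T' (+4 fires, +3 burnt)
Step 3: cell (4,0)='T' (+5 fires, +4 burnt)
Step 4: cell (4,0)='F' (+7 fires, +5 burnt)
  -> target ignites at step 4
Step 5: cell (4,0)='.' (+4 fires, +7 burnt)
Step 6: cell (4,0)='.' (+2 fires, +4 burnt)
Step 7: cell (4,0)='.' (+1 fires, +2 burnt)
Step 8: cell (4,0)='.' (+0 fires, +1 burnt)
  fire out at step 8

4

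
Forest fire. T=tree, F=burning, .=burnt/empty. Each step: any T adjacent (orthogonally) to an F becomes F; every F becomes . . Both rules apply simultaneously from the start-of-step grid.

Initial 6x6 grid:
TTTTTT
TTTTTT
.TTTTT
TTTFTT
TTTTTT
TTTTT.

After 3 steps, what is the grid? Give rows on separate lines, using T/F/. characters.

Step 1: 4 trees catch fire, 1 burn out
  TTTTTT
  TTTTTT
  .TTFTT
  TTF.FT
  TTTFTT
  TTTTT.
Step 2: 8 trees catch fire, 4 burn out
  TTTTTT
  TTTFTT
  .TF.FT
  TF...F
  TTF.FT
  TTTFT.
Step 3: 10 trees catch fire, 8 burn out
  TTTFTT
  TTF.FT
  .F...F
  F.....
  TF...F
  TTF.F.

TTTFTT
TTF.FT
.F...F
F.....
TF...F
TTF.F.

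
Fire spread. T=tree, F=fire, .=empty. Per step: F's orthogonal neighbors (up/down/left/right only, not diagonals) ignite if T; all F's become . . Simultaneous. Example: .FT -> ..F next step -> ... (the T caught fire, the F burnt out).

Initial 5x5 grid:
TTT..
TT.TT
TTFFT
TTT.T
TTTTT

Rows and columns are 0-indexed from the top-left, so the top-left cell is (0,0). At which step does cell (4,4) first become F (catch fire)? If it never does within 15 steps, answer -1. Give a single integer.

Step 1: cell (4,4)='T' (+4 fires, +2 burnt)
Step 2: cell (4,4)='T' (+6 fires, +4 burnt)
Step 3: cell (4,4)='F' (+6 fires, +6 burnt)
  -> target ignites at step 3
Step 4: cell (4,4)='.' (+3 fires, +6 burnt)
Step 5: cell (4,4)='.' (+0 fires, +3 burnt)
  fire out at step 5

3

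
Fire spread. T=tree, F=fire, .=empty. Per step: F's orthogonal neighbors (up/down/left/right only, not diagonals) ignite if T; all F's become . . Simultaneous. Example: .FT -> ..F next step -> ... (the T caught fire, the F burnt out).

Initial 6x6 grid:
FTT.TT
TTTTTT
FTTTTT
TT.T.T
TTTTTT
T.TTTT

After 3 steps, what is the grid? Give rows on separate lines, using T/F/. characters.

Step 1: 4 trees catch fire, 2 burn out
  .FT.TT
  FTTTTT
  .FTTTT
  FT.T.T
  TTTTTT
  T.TTTT
Step 2: 5 trees catch fire, 4 burn out
  ..F.TT
  .FTTTT
  ..FTTT
  .F.T.T
  FTTTTT
  T.TTTT
Step 3: 4 trees catch fire, 5 burn out
  ....TT
  ..FTTT
  ...FTT
  ...T.T
  .FTTTT
  F.TTTT

....TT
..FTTT
...FTT
...T.T
.FTTTT
F.TTTT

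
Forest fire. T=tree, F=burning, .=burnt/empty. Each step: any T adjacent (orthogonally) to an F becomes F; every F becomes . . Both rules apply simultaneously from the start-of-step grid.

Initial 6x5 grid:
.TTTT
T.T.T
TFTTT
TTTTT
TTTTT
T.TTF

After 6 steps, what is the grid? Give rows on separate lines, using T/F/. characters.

Step 1: 5 trees catch fire, 2 burn out
  .TTTT
  T.T.T
  F.FTT
  TFTTT
  TTTTF
  T.TF.
Step 2: 9 trees catch fire, 5 burn out
  .TTTT
  F.F.T
  ...FT
  F.FTF
  TFTF.
  T.F..
Step 3: 5 trees catch fire, 9 burn out
  .TFTT
  ....T
  ....F
  ...F.
  F.F..
  T....
Step 4: 4 trees catch fire, 5 burn out
  .F.FT
  ....F
  .....
  .....
  .....
  F....
Step 5: 1 trees catch fire, 4 burn out
  ....F
  .....
  .....
  .....
  .....
  .....
Step 6: 0 trees catch fire, 1 burn out
  .....
  .....
  .....
  .....
  .....
  .....

.....
.....
.....
.....
.....
.....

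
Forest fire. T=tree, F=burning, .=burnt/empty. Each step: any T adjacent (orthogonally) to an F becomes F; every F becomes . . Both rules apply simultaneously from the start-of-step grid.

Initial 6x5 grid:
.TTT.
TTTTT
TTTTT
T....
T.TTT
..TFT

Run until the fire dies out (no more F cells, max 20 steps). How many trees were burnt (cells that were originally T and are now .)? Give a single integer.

Answer: 5

Derivation:
Step 1: +3 fires, +1 burnt (F count now 3)
Step 2: +2 fires, +3 burnt (F count now 2)
Step 3: +0 fires, +2 burnt (F count now 0)
Fire out after step 3
Initially T: 20, now '.': 15
Total burnt (originally-T cells now '.'): 5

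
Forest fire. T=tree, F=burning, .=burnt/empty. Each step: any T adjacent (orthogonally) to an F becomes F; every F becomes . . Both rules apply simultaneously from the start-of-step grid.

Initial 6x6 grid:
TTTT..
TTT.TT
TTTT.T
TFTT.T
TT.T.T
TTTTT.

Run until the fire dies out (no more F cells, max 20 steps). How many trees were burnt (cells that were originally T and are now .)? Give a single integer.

Answer: 22

Derivation:
Step 1: +4 fires, +1 burnt (F count now 4)
Step 2: +6 fires, +4 burnt (F count now 6)
Step 3: +7 fires, +6 burnt (F count now 7)
Step 4: +3 fires, +7 burnt (F count now 3)
Step 5: +2 fires, +3 burnt (F count now 2)
Step 6: +0 fires, +2 burnt (F count now 0)
Fire out after step 6
Initially T: 27, now '.': 31
Total burnt (originally-T cells now '.'): 22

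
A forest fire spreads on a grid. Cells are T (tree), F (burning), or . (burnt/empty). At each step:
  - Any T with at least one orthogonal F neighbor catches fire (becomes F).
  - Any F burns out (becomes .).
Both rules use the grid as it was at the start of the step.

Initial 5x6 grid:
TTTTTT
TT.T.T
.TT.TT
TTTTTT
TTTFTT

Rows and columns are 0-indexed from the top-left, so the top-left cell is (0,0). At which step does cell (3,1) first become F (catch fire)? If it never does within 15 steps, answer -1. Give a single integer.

Step 1: cell (3,1)='T' (+3 fires, +1 burnt)
Step 2: cell (3,1)='T' (+4 fires, +3 burnt)
Step 3: cell (3,1)='F' (+5 fires, +4 burnt)
  -> target ignites at step 3
Step 4: cell (3,1)='.' (+3 fires, +5 burnt)
Step 5: cell (3,1)='.' (+2 fires, +3 burnt)
Step 6: cell (3,1)='.' (+3 fires, +2 burnt)
Step 7: cell (3,1)='.' (+3 fires, +3 burnt)
Step 8: cell (3,1)='.' (+1 fires, +3 burnt)
Step 9: cell (3,1)='.' (+1 fires, +1 burnt)
Step 10: cell (3,1)='.' (+0 fires, +1 burnt)
  fire out at step 10

3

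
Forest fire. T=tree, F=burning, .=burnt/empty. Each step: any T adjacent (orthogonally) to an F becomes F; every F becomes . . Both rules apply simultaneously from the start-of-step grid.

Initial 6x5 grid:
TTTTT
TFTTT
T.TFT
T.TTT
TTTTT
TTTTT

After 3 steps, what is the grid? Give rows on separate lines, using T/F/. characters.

Step 1: 7 trees catch fire, 2 burn out
  TFTTT
  F.FFT
  T.F.F
  T.TFT
  TTTTT
  TTTTT
Step 2: 8 trees catch fire, 7 burn out
  F.FFT
  ....F
  F....
  T.F.F
  TTTFT
  TTTTT
Step 3: 5 trees catch fire, 8 burn out
  ....F
  .....
  .....
  F....
  TTF.F
  TTTFT

....F
.....
.....
F....
TTF.F
TTTFT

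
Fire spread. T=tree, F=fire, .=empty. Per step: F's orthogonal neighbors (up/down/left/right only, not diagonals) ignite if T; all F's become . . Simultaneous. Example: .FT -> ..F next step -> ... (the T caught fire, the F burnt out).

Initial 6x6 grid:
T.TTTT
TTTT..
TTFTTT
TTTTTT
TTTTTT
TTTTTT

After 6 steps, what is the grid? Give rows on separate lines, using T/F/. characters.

Step 1: 4 trees catch fire, 1 burn out
  T.TTTT
  TTFT..
  TF.FTT
  TTFTTT
  TTTTTT
  TTTTTT
Step 2: 8 trees catch fire, 4 burn out
  T.FTTT
  TF.F..
  F...FT
  TF.FTT
  TTFTTT
  TTTTTT
Step 3: 8 trees catch fire, 8 burn out
  T..FTT
  F.....
  .....F
  F...FT
  TF.FTT
  TTFTTT
Step 4: 7 trees catch fire, 8 burn out
  F...FT
  ......
  ......
  .....F
  F...FT
  TF.FTT
Step 5: 4 trees catch fire, 7 burn out
  .....F
  ......
  ......
  ......
  .....F
  F...FT
Step 6: 1 trees catch fire, 4 burn out
  ......
  ......
  ......
  ......
  ......
  .....F

......
......
......
......
......
.....F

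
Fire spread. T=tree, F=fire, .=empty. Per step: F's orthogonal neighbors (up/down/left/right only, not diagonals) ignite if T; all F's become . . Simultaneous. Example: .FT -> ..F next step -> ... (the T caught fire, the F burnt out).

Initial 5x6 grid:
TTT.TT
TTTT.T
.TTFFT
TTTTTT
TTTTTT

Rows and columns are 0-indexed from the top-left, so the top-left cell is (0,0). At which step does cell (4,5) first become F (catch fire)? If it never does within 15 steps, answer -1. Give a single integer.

Step 1: cell (4,5)='T' (+5 fires, +2 burnt)
Step 2: cell (4,5)='T' (+7 fires, +5 burnt)
Step 3: cell (4,5)='F' (+6 fires, +7 burnt)
  -> target ignites at step 3
Step 4: cell (4,5)='.' (+5 fires, +6 burnt)
Step 5: cell (4,5)='.' (+2 fires, +5 burnt)
Step 6: cell (4,5)='.' (+0 fires, +2 burnt)
  fire out at step 6

3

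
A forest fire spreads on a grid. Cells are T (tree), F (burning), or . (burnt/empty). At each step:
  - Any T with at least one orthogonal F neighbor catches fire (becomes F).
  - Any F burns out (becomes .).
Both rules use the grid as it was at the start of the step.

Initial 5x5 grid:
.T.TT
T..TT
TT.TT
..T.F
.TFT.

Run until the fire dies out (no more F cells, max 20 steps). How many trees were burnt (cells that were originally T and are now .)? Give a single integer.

Step 1: +4 fires, +2 burnt (F count now 4)
Step 2: +2 fires, +4 burnt (F count now 2)
Step 3: +2 fires, +2 burnt (F count now 2)
Step 4: +1 fires, +2 burnt (F count now 1)
Step 5: +0 fires, +1 burnt (F count now 0)
Fire out after step 5
Initially T: 13, now '.': 21
Total burnt (originally-T cells now '.'): 9

Answer: 9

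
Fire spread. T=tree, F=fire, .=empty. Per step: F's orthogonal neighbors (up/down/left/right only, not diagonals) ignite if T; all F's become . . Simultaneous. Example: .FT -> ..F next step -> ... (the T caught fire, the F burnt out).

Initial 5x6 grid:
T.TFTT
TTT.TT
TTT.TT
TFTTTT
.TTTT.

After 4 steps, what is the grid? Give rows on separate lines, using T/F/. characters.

Step 1: 6 trees catch fire, 2 burn out
  T.F.FT
  TTT.TT
  TFT.TT
  F.FTTT
  .FTTT.
Step 2: 8 trees catch fire, 6 burn out
  T....F
  TFF.FT
  F.F.TT
  ...FTT
  ..FTT.
Step 3: 5 trees catch fire, 8 burn out
  T.....
  F....F
  ....FT
  ....FT
  ...FT.
Step 4: 4 trees catch fire, 5 burn out
  F.....
  ......
  .....F
  .....F
  ....F.

F.....
......
.....F
.....F
....F.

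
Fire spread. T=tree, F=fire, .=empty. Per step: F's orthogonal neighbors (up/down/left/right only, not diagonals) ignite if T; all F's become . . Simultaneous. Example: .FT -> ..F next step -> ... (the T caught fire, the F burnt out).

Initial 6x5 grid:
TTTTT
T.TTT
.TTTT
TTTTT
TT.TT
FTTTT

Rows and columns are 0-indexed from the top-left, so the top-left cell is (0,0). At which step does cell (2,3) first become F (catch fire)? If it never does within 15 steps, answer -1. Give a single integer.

Step 1: cell (2,3)='T' (+2 fires, +1 burnt)
Step 2: cell (2,3)='T' (+3 fires, +2 burnt)
Step 3: cell (2,3)='T' (+2 fires, +3 burnt)
Step 4: cell (2,3)='T' (+4 fires, +2 burnt)
Step 5: cell (2,3)='T' (+3 fires, +4 burnt)
Step 6: cell (2,3)='F' (+3 fires, +3 burnt)
  -> target ignites at step 6
Step 7: cell (2,3)='.' (+3 fires, +3 burnt)
Step 8: cell (2,3)='.' (+3 fires, +3 burnt)
Step 9: cell (2,3)='.' (+2 fires, +3 burnt)
Step 10: cell (2,3)='.' (+1 fires, +2 burnt)
Step 11: cell (2,3)='.' (+0 fires, +1 burnt)
  fire out at step 11

6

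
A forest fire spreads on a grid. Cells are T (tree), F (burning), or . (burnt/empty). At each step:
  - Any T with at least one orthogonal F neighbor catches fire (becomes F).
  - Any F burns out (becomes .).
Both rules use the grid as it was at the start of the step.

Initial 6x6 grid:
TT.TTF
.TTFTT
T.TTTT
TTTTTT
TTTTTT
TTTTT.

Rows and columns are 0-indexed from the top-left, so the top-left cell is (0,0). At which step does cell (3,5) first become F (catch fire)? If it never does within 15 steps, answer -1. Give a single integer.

Step 1: cell (3,5)='T' (+6 fires, +2 burnt)
Step 2: cell (3,5)='T' (+5 fires, +6 burnt)
Step 3: cell (3,5)='F' (+5 fires, +5 burnt)
  -> target ignites at step 3
Step 4: cell (3,5)='.' (+6 fires, +5 burnt)
Step 5: cell (3,5)='.' (+4 fires, +6 burnt)
Step 6: cell (3,5)='.' (+3 fires, +4 burnt)
Step 7: cell (3,5)='.' (+1 fires, +3 burnt)
Step 8: cell (3,5)='.' (+0 fires, +1 burnt)
  fire out at step 8

3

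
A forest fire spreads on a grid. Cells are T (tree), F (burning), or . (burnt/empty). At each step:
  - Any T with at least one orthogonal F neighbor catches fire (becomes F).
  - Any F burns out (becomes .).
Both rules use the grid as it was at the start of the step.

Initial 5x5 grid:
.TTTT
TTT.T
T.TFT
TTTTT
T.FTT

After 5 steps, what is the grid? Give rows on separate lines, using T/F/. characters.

Step 1: 5 trees catch fire, 2 burn out
  .TTTT
  TTT.T
  T.F.F
  TTFFT
  T..FT
Step 2: 5 trees catch fire, 5 burn out
  .TTTT
  TTF.F
  T....
  TF..F
  T...F
Step 3: 4 trees catch fire, 5 burn out
  .TFTF
  TF...
  T....
  F....
  T....
Step 4: 5 trees catch fire, 4 burn out
  .F.F.
  F....
  F....
  .....
  F....
Step 5: 0 trees catch fire, 5 burn out
  .....
  .....
  .....
  .....
  .....

.....
.....
.....
.....
.....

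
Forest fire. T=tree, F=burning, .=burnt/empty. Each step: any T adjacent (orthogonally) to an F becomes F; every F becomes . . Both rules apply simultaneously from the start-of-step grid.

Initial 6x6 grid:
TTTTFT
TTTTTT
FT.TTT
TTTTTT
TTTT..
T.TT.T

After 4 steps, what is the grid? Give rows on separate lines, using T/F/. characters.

Step 1: 6 trees catch fire, 2 burn out
  TTTF.F
  FTTTFT
  .F.TTT
  FTTTTT
  TTTT..
  T.TT.T
Step 2: 8 trees catch fire, 6 burn out
  FTF...
  .FTF.F
  ...TFT
  .FTTTT
  FTTT..
  T.TT.T
Step 3: 8 trees catch fire, 8 burn out
  .F....
  ..F...
  ...F.F
  ..FTFT
  .FTT..
  F.TT.T
Step 4: 3 trees catch fire, 8 burn out
  ......
  ......
  ......
  ...F.F
  ..FT..
  ..TT.T

......
......
......
...F.F
..FT..
..TT.T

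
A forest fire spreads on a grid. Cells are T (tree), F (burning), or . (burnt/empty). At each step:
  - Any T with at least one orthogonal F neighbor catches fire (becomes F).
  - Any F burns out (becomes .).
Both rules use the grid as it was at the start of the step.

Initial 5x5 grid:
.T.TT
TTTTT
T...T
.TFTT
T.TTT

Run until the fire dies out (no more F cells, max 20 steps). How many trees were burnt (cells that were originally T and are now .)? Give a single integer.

Answer: 16

Derivation:
Step 1: +3 fires, +1 burnt (F count now 3)
Step 2: +2 fires, +3 burnt (F count now 2)
Step 3: +2 fires, +2 burnt (F count now 2)
Step 4: +1 fires, +2 burnt (F count now 1)
Step 5: +2 fires, +1 burnt (F count now 2)
Step 6: +2 fires, +2 burnt (F count now 2)
Step 7: +1 fires, +2 burnt (F count now 1)
Step 8: +2 fires, +1 burnt (F count now 2)
Step 9: +1 fires, +2 burnt (F count now 1)
Step 10: +0 fires, +1 burnt (F count now 0)
Fire out after step 10
Initially T: 17, now '.': 24
Total burnt (originally-T cells now '.'): 16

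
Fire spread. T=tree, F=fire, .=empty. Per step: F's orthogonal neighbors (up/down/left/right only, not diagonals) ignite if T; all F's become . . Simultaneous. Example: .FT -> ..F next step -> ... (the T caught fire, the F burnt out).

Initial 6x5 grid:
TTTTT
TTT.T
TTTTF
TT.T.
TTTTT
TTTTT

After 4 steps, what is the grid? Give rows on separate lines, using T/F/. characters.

Step 1: 2 trees catch fire, 1 burn out
  TTTTT
  TTT.F
  TTTF.
  TT.T.
  TTTTT
  TTTTT
Step 2: 3 trees catch fire, 2 burn out
  TTTTF
  TTT..
  TTF..
  TT.F.
  TTTTT
  TTTTT
Step 3: 4 trees catch fire, 3 burn out
  TTTF.
  TTF..
  TF...
  TT...
  TTTFT
  TTTTT
Step 4: 7 trees catch fire, 4 burn out
  TTF..
  TF...
  F....
  TF...
  TTF.F
  TTTFT

TTF..
TF...
F....
TF...
TTF.F
TTTFT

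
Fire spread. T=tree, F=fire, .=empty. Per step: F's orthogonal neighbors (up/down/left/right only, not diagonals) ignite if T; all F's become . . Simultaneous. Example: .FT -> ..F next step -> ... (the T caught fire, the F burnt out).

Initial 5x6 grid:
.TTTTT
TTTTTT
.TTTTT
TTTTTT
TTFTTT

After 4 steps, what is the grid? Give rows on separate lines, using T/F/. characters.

Step 1: 3 trees catch fire, 1 burn out
  .TTTTT
  TTTTTT
  .TTTTT
  TTFTTT
  TF.FTT
Step 2: 5 trees catch fire, 3 burn out
  .TTTTT
  TTTTTT
  .TFTTT
  TF.FTT
  F...FT
Step 3: 6 trees catch fire, 5 burn out
  .TTTTT
  TTFTTT
  .F.FTT
  F...FT
  .....F
Step 4: 5 trees catch fire, 6 burn out
  .TFTTT
  TF.FTT
  ....FT
  .....F
  ......

.TFTTT
TF.FTT
....FT
.....F
......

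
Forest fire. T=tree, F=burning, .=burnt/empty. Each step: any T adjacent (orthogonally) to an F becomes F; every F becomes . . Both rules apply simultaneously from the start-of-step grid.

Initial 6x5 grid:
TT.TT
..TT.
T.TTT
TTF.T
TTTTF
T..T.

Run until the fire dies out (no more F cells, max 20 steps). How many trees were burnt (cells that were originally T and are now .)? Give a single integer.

Answer: 17

Derivation:
Step 1: +5 fires, +2 burnt (F count now 5)
Step 2: +6 fires, +5 burnt (F count now 6)
Step 3: +3 fires, +6 burnt (F count now 3)
Step 4: +2 fires, +3 burnt (F count now 2)
Step 5: +1 fires, +2 burnt (F count now 1)
Step 6: +0 fires, +1 burnt (F count now 0)
Fire out after step 6
Initially T: 19, now '.': 28
Total burnt (originally-T cells now '.'): 17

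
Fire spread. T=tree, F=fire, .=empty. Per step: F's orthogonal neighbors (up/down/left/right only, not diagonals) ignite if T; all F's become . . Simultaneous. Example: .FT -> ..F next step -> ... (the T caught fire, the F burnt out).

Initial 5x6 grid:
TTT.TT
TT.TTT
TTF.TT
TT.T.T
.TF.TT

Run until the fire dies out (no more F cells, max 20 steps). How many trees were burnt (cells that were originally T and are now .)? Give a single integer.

Answer: 10

Derivation:
Step 1: +2 fires, +2 burnt (F count now 2)
Step 2: +3 fires, +2 burnt (F count now 3)
Step 3: +3 fires, +3 burnt (F count now 3)
Step 4: +2 fires, +3 burnt (F count now 2)
Step 5: +0 fires, +2 burnt (F count now 0)
Fire out after step 5
Initially T: 21, now '.': 19
Total burnt (originally-T cells now '.'): 10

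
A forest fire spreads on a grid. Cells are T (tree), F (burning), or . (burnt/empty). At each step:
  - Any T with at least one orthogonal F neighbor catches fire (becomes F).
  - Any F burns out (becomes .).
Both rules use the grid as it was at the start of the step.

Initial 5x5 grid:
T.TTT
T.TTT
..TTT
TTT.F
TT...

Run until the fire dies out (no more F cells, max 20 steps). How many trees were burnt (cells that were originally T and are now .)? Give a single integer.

Step 1: +1 fires, +1 burnt (F count now 1)
Step 2: +2 fires, +1 burnt (F count now 2)
Step 3: +3 fires, +2 burnt (F count now 3)
Step 4: +3 fires, +3 burnt (F count now 3)
Step 5: +2 fires, +3 burnt (F count now 2)
Step 6: +2 fires, +2 burnt (F count now 2)
Step 7: +1 fires, +2 burnt (F count now 1)
Step 8: +0 fires, +1 burnt (F count now 0)
Fire out after step 8
Initially T: 16, now '.': 23
Total burnt (originally-T cells now '.'): 14

Answer: 14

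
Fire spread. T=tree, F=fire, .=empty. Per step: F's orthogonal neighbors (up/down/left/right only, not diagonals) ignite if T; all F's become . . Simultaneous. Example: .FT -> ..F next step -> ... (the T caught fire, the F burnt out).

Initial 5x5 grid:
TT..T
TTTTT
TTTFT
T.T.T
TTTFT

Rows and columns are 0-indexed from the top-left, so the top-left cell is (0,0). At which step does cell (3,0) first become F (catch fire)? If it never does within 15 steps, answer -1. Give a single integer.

Step 1: cell (3,0)='T' (+5 fires, +2 burnt)
Step 2: cell (3,0)='T' (+6 fires, +5 burnt)
Step 3: cell (3,0)='T' (+4 fires, +6 burnt)
Step 4: cell (3,0)='F' (+3 fires, +4 burnt)
  -> target ignites at step 4
Step 5: cell (3,0)='.' (+1 fires, +3 burnt)
Step 6: cell (3,0)='.' (+0 fires, +1 burnt)
  fire out at step 6

4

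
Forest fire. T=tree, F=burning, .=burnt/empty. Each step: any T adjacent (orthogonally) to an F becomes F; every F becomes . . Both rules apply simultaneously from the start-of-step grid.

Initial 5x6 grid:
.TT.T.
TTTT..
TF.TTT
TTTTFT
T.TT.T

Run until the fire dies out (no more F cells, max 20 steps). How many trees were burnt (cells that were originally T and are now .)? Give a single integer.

Step 1: +6 fires, +2 burnt (F count now 6)
Step 2: +9 fires, +6 burnt (F count now 9)
Step 3: +4 fires, +9 burnt (F count now 4)
Step 4: +0 fires, +4 burnt (F count now 0)
Fire out after step 4
Initially T: 20, now '.': 29
Total burnt (originally-T cells now '.'): 19

Answer: 19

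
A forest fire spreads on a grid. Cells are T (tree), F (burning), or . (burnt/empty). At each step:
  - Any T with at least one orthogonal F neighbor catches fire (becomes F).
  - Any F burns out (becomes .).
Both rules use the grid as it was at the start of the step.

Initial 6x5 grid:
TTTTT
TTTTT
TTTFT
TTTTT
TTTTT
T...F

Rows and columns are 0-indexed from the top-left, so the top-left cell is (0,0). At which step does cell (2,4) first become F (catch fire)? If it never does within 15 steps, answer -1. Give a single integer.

Step 1: cell (2,4)='F' (+5 fires, +2 burnt)
  -> target ignites at step 1
Step 2: cell (2,4)='.' (+7 fires, +5 burnt)
Step 3: cell (2,4)='.' (+6 fires, +7 burnt)
Step 4: cell (2,4)='.' (+4 fires, +6 burnt)
Step 5: cell (2,4)='.' (+2 fires, +4 burnt)
Step 6: cell (2,4)='.' (+1 fires, +2 burnt)
Step 7: cell (2,4)='.' (+0 fires, +1 burnt)
  fire out at step 7

1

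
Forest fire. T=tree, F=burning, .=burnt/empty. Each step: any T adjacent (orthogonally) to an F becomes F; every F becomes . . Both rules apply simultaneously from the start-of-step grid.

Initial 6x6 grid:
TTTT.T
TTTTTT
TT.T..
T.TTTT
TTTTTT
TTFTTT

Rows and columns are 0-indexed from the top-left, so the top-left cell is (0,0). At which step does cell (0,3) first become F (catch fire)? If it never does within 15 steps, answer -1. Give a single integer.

Step 1: cell (0,3)='T' (+3 fires, +1 burnt)
Step 2: cell (0,3)='T' (+5 fires, +3 burnt)
Step 3: cell (0,3)='T' (+4 fires, +5 burnt)
Step 4: cell (0,3)='T' (+4 fires, +4 burnt)
Step 5: cell (0,3)='T' (+3 fires, +4 burnt)
Step 6: cell (0,3)='F' (+5 fires, +3 burnt)
  -> target ignites at step 6
Step 7: cell (0,3)='.' (+4 fires, +5 burnt)
Step 8: cell (0,3)='.' (+2 fires, +4 burnt)
Step 9: cell (0,3)='.' (+0 fires, +2 burnt)
  fire out at step 9

6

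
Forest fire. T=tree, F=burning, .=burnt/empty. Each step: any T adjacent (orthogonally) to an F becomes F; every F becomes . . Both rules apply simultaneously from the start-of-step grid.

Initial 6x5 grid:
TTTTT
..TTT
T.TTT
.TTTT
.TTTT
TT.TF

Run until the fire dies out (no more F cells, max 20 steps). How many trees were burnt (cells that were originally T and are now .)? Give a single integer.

Step 1: +2 fires, +1 burnt (F count now 2)
Step 2: +2 fires, +2 burnt (F count now 2)
Step 3: +3 fires, +2 burnt (F count now 3)
Step 4: +4 fires, +3 burnt (F count now 4)
Step 5: +5 fires, +4 burnt (F count now 5)
Step 6: +3 fires, +5 burnt (F count now 3)
Step 7: +1 fires, +3 burnt (F count now 1)
Step 8: +1 fires, +1 burnt (F count now 1)
Step 9: +1 fires, +1 burnt (F count now 1)
Step 10: +0 fires, +1 burnt (F count now 0)
Fire out after step 10
Initially T: 23, now '.': 29
Total burnt (originally-T cells now '.'): 22

Answer: 22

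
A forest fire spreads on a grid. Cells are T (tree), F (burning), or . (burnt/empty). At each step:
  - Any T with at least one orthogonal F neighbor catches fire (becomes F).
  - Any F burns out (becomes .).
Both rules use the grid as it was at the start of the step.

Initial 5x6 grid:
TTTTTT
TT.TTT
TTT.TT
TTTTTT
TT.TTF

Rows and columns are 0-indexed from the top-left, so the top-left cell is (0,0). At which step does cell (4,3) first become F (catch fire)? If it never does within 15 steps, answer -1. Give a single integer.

Step 1: cell (4,3)='T' (+2 fires, +1 burnt)
Step 2: cell (4,3)='F' (+3 fires, +2 burnt)
  -> target ignites at step 2
Step 3: cell (4,3)='.' (+3 fires, +3 burnt)
Step 4: cell (4,3)='.' (+3 fires, +3 burnt)
Step 5: cell (4,3)='.' (+4 fires, +3 burnt)
Step 6: cell (4,3)='.' (+4 fires, +4 burnt)
Step 7: cell (4,3)='.' (+4 fires, +4 burnt)
Step 8: cell (4,3)='.' (+2 fires, +4 burnt)
Step 9: cell (4,3)='.' (+1 fires, +2 burnt)
Step 10: cell (4,3)='.' (+0 fires, +1 burnt)
  fire out at step 10

2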